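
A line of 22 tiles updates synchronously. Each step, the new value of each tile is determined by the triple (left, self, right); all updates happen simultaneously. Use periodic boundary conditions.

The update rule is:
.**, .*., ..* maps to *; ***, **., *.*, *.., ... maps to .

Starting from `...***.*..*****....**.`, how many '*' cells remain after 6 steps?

..**...*.**.......**..
.**...**.*.......**...
**...**..*......**....
*...**..**.....**....*
...**..**.....**....**
..**..**.....**....**.
count of *: 8

8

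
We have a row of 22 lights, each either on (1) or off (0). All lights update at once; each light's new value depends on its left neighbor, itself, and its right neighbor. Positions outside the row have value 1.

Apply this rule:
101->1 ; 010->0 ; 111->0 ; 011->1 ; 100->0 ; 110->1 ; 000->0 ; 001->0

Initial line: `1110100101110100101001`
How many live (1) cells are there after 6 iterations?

0011000011011000010001
0011000011111000000001
0011000010001000000001
0011000000000000000001
0011000000000000000001  (fixed point — unchanged through iteration 6)
count of 1: 3

3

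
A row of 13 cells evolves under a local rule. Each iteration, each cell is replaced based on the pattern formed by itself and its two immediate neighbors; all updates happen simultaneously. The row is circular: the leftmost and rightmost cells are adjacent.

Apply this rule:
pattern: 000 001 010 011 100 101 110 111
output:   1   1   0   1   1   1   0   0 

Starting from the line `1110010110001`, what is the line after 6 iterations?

0001101101111
1111011011000
1000110110111
0111101101100
1100011011011
0011110110110

0011110110110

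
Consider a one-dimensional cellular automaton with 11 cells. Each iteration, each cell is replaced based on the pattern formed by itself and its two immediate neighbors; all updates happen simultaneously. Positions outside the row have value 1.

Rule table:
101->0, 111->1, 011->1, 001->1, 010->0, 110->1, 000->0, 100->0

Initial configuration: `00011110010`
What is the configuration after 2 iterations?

iteration 1: 00111110100
iteration 2: 01111110001

01111110001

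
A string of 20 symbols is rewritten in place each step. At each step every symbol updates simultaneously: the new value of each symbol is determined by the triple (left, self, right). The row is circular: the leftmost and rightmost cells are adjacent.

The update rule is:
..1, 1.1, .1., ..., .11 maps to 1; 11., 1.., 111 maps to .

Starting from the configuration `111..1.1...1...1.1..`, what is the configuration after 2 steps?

step 1: 1...1111.111.11111.1
step 2: ..111...11..11....11

..111...11..11....11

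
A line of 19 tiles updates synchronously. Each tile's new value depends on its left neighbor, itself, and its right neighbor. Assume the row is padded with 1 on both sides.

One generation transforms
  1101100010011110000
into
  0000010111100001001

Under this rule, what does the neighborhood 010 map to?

1

At position 8 the neighborhood is 010; the next row has 1 there.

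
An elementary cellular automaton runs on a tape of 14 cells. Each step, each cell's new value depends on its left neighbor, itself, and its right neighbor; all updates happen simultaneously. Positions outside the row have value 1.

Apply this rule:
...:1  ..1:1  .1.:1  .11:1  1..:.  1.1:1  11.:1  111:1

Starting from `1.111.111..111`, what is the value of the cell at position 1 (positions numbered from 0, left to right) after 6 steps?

111111111.1111
11111111111111
11111111111111  (fixed point — unchanged through step 6)
position 1 holds 1

1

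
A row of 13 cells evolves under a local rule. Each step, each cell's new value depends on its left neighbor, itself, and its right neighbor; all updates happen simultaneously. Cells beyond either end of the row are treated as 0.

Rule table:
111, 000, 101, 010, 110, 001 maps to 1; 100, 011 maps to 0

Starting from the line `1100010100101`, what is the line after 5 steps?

0101111101111
1110111110111
0111011111011
1011101111101
1101110111111

1101110111111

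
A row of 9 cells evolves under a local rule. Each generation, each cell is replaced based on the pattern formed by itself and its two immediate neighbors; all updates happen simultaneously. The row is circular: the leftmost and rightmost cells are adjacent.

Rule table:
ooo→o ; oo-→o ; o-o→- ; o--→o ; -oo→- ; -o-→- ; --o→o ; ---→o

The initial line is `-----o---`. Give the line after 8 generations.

oo--ooooo

ooooo-ooo
ooooo--oo
ooooooo-o
ooooooo--
-oooooooo
--ooooooo
oo-oooooo
oo--ooooo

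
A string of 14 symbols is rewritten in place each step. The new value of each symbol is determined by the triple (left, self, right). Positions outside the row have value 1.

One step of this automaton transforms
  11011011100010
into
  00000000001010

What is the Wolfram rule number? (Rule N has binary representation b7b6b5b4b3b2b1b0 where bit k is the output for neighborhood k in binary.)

5

position 0: 111 → 0  (bit 7 = 0)
position 1: 110 → 0  (bit 6 = 0)
position 2: 101 → 0  (bit 5 = 0)
position 9: 100 → 0  (bit 4 = 0)
position 3: 011 → 0  (bit 3 = 0)
position 12: 010 → 1  (bit 2 = 1)
position 11: 001 → 0  (bit 1 = 0)
position 10: 000 → 1  (bit 0 = 1)
bits b7..b0 = 00000101 = 5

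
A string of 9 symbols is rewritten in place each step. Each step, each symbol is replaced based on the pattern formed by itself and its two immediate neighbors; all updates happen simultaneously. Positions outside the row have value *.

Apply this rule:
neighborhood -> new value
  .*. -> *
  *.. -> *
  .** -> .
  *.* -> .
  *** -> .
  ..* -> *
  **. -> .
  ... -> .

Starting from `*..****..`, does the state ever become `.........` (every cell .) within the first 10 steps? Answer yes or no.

yes

.**....**
...*..*..
*.*******
.........
all cells are . at step 4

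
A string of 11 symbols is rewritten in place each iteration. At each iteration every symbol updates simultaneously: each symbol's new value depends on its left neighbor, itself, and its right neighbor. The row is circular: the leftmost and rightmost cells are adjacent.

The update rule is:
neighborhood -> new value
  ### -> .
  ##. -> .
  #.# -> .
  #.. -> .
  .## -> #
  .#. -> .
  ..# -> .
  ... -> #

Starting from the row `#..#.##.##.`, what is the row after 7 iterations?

##.#.....##

.....#..#..
####......#
.....####.#
.###.#.....
.#.....####
...###.#...
##.#.....##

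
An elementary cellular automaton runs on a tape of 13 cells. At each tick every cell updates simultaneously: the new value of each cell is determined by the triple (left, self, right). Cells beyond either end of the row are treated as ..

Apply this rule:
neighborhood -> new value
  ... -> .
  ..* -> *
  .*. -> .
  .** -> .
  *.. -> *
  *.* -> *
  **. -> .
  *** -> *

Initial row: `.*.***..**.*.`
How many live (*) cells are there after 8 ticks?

tick 1: *.*.*.**..*.*
tick 2: .*.*.*..**.*.
tick 3: *.*.*.**..*.*  (repeats tick 1; period 2)
tick 8: .*.*.*..**.*.
count of *: 6

6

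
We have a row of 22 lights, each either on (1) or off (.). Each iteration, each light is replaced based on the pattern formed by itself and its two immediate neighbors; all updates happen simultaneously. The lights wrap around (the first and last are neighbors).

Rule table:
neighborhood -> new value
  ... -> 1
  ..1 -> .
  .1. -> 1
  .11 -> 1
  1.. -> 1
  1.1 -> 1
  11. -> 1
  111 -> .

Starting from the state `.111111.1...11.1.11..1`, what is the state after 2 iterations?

.1111.1...111......111

11....11111.11111111.1
.1111.1...111......111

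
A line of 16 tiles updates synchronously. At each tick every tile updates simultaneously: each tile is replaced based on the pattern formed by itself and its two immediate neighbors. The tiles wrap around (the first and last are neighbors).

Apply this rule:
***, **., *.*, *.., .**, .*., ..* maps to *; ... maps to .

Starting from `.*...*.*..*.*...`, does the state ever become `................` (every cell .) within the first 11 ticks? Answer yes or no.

no

***.**********..
****************
****************  (fixed point — unchanged through tick 11)
tick 11 is ****************, still not uniform .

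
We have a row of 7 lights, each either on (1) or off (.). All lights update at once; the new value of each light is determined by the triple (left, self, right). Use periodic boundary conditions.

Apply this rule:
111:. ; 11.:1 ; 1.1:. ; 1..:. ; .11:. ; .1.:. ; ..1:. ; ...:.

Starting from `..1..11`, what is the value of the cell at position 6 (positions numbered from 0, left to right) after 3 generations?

.

......1
.......
.......
position 6 holds .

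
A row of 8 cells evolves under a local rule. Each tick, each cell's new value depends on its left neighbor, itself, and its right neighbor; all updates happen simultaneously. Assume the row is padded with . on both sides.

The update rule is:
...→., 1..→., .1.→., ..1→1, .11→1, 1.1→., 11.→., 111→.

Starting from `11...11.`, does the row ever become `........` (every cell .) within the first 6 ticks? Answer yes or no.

no

1...11..
...11...
..11....
.11.....
11......
1.......
tick 6 is 1......., still not uniform .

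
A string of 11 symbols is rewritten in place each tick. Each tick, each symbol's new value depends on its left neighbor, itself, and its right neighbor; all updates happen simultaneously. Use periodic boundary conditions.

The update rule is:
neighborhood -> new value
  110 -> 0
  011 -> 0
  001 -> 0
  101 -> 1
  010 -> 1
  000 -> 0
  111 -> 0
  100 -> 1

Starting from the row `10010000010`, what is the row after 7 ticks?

00000011011

11011000011
00100100000
00110110000
00001001000
00001101100
00000010010
00000011011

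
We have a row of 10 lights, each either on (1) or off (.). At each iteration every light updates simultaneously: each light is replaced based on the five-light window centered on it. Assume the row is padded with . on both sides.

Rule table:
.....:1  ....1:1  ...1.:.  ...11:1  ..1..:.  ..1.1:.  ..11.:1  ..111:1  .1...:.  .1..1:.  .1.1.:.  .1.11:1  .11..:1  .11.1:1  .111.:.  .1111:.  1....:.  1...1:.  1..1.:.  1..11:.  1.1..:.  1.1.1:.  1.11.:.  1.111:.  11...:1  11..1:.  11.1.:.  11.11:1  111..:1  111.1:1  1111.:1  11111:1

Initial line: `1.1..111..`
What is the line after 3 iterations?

1.11...1.1

.....1.11.
1111..1.11
1.11...1.1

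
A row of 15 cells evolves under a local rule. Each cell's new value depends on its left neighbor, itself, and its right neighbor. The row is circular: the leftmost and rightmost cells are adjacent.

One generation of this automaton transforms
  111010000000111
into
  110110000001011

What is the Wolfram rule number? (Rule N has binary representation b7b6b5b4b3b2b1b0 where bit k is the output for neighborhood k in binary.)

166

position 0: 111 → 1  (bit 7 = 1)
position 2: 110 → 0  (bit 6 = 0)
position 3: 101 → 1  (bit 5 = 1)
position 5: 100 → 0  (bit 4 = 0)
position 12: 011 → 0  (bit 3 = 0)
position 4: 010 → 1  (bit 2 = 1)
position 11: 001 → 1  (bit 1 = 1)
position 6: 000 → 0  (bit 0 = 0)
bits b7..b0 = 10100110 = 166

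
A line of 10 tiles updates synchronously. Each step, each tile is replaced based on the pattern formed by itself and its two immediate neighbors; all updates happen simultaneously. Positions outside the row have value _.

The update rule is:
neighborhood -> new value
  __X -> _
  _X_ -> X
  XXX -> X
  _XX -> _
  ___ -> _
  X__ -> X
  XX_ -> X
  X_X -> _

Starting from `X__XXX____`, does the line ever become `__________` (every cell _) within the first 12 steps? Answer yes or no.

XX__XXX___
_XX__XXX__
__XX__XXX_
___XX__XXX
____XX__XX
_____XX__X
______XX_X
_______X_X
_______X_X  (fixed point — unchanged through step 12)
step 12 is _______X_X, still not uniform _

no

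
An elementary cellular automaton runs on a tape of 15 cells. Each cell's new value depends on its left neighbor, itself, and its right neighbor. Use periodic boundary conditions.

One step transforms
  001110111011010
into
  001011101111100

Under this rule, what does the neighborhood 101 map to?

At position 5 the neighborhood is 101; the next row has 1 there.

1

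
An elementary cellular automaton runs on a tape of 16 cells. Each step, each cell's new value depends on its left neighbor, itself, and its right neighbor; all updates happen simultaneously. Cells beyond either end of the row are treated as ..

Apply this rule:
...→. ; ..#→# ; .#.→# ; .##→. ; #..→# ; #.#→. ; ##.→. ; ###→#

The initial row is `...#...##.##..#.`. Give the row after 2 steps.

.#.#..##...#.##.

..###.#.....####
.#.#..##...#.##.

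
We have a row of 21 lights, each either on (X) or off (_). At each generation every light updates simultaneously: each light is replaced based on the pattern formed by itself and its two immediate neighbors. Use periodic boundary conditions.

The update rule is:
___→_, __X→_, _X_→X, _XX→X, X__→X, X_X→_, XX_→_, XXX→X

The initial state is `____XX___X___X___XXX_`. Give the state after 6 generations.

____X_X__XX__XX__XX_X
X___X_XX_X_X_X_X_X__X
_X__X_X__X_X_X_X_XX_X
_XX_X_XX_X_X_X_X_X__X
_X__X_X__X_X_X_X_XX_X  (repeats generation 3; period 2)
generation 6: _XX_X_XX_X_X_X_X_X__X

_XX_X_XX_X_X_X_X_X__X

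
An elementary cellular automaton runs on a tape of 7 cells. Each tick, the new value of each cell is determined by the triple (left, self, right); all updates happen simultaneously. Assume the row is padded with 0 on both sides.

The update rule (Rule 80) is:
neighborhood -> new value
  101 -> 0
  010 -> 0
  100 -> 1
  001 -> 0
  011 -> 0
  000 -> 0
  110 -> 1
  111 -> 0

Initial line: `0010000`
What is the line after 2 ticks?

0000100

0001000
0000100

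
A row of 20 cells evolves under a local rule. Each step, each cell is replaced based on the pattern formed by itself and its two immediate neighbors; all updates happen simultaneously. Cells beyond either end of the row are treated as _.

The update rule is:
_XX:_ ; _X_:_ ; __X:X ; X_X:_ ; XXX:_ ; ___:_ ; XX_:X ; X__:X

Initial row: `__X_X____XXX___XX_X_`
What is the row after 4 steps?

______X_XX_XX_XX___X

_X___X__X__XX_X_X__X
X_X_X_XX_XX_X____XX_
_______X__X__X__X_XX
______X_XX_XX_XX___X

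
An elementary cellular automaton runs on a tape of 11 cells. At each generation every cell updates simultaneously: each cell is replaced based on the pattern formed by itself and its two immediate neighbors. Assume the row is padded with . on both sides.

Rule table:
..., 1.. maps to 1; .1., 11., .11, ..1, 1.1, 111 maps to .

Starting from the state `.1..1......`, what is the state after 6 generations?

..1..111111
1..1.......
.1..1111111
..1........
1..11111111
.1.........

.1.........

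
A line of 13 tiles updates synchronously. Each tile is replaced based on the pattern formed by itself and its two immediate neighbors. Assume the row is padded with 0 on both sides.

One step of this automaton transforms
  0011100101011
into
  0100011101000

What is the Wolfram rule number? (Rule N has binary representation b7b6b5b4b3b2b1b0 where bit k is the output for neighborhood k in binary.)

position 3: 111 → 0  (bit 7 = 0)
position 4: 110 → 0  (bit 6 = 0)
position 8: 101 → 0  (bit 5 = 0)
position 5: 100 → 1  (bit 4 = 1)
position 2: 011 → 0  (bit 3 = 0)
position 7: 010 → 1  (bit 2 = 1)
position 1: 001 → 1  (bit 1 = 1)
position 0: 000 → 0  (bit 0 = 0)
bits b7..b0 = 00010110 = 22

22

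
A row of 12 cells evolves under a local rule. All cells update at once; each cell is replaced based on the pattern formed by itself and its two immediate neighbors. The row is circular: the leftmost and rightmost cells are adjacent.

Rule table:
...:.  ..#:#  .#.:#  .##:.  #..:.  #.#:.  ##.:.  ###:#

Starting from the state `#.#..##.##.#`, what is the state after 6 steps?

..#.#.......
.##.#.......
#...#.......
#..##......#
..#.......#.
.##......##.

.##......##.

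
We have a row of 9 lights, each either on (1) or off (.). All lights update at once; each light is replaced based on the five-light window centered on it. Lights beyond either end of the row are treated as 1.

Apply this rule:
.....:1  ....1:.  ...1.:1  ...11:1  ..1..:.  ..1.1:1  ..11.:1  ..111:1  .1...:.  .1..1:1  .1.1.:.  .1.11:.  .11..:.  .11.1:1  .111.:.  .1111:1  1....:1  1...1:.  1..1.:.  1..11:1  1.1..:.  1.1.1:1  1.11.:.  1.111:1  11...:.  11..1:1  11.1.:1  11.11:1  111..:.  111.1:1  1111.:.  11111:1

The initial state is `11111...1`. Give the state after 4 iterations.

111....11
1...1.111
...11.111
..1111111

..1111111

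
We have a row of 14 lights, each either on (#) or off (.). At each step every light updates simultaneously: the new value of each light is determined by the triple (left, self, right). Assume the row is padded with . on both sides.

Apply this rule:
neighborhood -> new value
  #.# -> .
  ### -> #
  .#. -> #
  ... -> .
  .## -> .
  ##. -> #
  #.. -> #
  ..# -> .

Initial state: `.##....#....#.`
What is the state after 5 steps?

......##...#.#

..##...##...##
...##...##...#
....##...##..#
.....##...##.#
......##...#.#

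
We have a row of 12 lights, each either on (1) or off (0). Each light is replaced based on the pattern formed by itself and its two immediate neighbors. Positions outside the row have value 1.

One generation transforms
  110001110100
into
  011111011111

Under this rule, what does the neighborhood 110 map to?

At position 1 the neighborhood is 110; the next row has 1 there.

1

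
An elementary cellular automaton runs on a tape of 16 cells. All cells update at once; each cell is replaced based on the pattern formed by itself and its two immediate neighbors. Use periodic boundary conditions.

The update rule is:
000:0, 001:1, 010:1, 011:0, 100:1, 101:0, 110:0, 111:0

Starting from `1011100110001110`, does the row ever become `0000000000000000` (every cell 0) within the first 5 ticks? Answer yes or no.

1000011001010000
1100100111011001
0011111000000110
0100000100001001
0110001110011111
tick 5 is 0110001110011111, still not uniform 0

no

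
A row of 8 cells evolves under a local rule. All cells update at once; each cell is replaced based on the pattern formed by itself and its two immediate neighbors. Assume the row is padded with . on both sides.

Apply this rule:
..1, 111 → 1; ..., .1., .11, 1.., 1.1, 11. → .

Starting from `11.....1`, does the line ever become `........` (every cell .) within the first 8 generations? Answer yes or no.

yes

......1.
.....1..
....1...
...1....
..1.....
.1......
1.......
........
all cells are . at generation 8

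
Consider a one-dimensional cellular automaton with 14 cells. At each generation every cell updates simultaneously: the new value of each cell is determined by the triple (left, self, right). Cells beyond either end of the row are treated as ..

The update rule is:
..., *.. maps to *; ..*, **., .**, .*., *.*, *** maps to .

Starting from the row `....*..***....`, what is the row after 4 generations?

..*..***......

***..*....****
...*..***.....
**..*....*****
..*..***......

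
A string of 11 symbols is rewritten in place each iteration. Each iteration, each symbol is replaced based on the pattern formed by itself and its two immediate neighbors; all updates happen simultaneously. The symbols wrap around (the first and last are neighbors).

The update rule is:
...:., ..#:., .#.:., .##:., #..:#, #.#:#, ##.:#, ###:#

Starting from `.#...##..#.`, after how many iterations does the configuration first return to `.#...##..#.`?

11

..#...##..#
#..#...##..
.#..#...##.
..#..#...##
#..#..#...#
##..#..#...
.##..#..#..
..##..#..#.
...##..#..#
#...##..#..
.#...##..#.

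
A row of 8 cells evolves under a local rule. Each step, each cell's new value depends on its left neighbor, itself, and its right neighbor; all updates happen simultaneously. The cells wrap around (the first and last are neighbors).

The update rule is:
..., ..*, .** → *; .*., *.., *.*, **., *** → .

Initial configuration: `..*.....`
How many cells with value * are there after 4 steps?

step 1: **..****
step 2: ...**...
step 3: ****..**
step 4: .....**.
count of *: 2

2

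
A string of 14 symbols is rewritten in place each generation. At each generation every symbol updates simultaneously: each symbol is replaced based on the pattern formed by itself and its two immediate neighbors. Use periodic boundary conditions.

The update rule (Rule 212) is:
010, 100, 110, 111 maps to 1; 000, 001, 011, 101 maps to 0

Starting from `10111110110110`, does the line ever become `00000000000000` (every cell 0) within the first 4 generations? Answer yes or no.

no

10011110010010
11001111011010
01100111001010
00110011101011
generation 4 is 00110011101011, still not uniform 0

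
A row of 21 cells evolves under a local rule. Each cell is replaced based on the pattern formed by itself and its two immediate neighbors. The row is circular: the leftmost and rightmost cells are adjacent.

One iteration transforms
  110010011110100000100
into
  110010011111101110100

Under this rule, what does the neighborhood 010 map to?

At position 4 the neighborhood is 010; the next row has 1 there.

1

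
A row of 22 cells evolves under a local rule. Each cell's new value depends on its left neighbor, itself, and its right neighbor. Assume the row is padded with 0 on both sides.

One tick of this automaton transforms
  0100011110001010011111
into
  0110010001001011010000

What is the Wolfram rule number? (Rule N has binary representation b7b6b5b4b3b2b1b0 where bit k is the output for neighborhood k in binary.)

position 6: 111 → 0  (bit 7 = 0)
position 8: 110 → 0  (bit 6 = 0)
position 13: 101 → 0  (bit 5 = 0)
position 2: 100 → 1  (bit 4 = 1)
position 5: 011 → 1  (bit 3 = 1)
position 1: 010 → 1  (bit 2 = 1)
position 0: 001 → 0  (bit 1 = 0)
position 3: 000 → 0  (bit 0 = 0)
bits b7..b0 = 00011100 = 28

28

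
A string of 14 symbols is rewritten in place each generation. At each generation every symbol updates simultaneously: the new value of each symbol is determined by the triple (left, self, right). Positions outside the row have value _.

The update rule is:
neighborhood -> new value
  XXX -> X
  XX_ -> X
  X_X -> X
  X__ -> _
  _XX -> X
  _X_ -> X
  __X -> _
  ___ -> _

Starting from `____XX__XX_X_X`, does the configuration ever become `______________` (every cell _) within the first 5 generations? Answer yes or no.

____XX__XXXXXX
____XX__XXXXXX  (fixed point — unchanged through generation 5)
generation 5 is ____XX__XXXXXX, still not uniform _

no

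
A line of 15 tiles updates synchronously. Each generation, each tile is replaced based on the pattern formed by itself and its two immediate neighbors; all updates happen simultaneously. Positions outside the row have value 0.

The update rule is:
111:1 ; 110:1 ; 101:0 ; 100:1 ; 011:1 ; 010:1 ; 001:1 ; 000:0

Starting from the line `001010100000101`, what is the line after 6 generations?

011010110001101
111010111011101
111010111011101  (fixed point — unchanged through generation 6)

111010111011101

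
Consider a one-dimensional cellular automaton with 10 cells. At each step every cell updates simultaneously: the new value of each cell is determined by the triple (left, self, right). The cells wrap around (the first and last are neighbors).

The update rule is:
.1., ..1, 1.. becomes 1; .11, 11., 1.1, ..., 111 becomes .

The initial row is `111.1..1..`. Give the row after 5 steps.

....111111

....111111
1..1......
11111....1
.....1..1.
....111111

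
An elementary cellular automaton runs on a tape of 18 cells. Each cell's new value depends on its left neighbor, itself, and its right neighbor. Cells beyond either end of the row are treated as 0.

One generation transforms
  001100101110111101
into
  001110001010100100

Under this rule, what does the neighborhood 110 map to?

1

At position 3 the neighborhood is 110; the next row has 1 there.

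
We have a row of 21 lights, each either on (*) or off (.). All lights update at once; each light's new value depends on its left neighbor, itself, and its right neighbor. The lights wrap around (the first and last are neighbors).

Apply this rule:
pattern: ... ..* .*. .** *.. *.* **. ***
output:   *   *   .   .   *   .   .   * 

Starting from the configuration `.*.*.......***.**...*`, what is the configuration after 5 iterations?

....*...***.****.***.

....*******.*....***.
****.*****...****.*.*
***...***.***.**.....
.*.***.*...*....*****
....*...***.****.***.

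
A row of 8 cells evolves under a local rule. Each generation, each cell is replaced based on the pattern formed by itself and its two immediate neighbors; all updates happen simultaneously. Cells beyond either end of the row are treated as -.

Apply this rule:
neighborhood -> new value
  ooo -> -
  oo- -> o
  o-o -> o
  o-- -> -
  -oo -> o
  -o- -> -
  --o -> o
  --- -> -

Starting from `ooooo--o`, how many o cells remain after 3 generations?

2

o---o-o-
---o-o--
--o-o---
count of o: 2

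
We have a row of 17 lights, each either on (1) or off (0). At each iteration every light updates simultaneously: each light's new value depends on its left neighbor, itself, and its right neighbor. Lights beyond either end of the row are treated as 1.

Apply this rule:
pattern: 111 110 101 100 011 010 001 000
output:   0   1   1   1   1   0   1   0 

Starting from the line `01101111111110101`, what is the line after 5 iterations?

00011111110011111

11111000000011011
00001100000111110
10011110001100011
11110011011110110
00011111110011111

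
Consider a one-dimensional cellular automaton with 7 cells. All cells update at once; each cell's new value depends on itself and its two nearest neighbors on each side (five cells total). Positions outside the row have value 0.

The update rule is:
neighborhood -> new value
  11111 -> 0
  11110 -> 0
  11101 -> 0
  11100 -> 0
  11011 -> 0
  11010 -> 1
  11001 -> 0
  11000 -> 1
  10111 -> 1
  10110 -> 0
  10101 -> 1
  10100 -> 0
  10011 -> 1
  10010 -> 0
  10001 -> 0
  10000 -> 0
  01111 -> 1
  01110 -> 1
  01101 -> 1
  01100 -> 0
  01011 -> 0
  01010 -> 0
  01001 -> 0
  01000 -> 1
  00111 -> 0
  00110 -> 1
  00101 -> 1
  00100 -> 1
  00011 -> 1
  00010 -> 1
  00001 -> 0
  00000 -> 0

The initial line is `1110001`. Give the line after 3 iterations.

0101011
1101000
1110100

1110100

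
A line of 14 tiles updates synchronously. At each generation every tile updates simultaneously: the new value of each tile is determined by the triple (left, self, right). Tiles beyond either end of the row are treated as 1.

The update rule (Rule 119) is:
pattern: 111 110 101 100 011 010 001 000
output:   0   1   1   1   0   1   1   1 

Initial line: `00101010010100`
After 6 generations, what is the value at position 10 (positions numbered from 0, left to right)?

0

11111111111111
00000000000000
11111111111111  (repeats generation 1; period 2)
generation 6: 00000000000000
position 10 holds 0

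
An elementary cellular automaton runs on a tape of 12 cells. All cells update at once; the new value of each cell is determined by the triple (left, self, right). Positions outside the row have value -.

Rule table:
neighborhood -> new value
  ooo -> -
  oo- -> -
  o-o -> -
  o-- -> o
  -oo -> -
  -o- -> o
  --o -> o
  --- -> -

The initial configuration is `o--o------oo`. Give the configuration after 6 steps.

-o---oo--o--

step 1: ooooo----o--
step 2: -----o--ooo-
step 3: ----oooo---o
step 4: ---o----o-oo
step 5: --ooo--oo---
step 6: -o---oo--o--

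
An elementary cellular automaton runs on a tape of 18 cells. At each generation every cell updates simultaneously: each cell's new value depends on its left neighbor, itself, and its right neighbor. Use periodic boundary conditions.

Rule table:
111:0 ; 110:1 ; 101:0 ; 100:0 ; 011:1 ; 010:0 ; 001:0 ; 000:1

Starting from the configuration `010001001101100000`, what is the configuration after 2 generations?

010001101101101001

generation 1: 000100001101101111
generation 2: 010001101101101001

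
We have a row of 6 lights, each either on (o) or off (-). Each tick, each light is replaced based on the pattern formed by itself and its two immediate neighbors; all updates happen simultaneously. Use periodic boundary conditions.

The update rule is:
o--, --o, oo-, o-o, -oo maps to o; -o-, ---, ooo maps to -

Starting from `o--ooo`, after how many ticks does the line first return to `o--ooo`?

2

tick 1: oooo--
tick 2: o--ooo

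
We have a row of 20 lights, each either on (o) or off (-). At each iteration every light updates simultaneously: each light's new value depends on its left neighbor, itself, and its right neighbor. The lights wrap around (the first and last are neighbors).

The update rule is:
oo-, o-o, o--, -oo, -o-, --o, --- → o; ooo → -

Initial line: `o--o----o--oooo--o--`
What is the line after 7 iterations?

oooooooooooo--oooooo
-----------oooo-----
oooooooooooo--oooooo  (repeats iteration 1; period 2)
iteration 7: oooooooooooo--oooooo

oooooooooooo--oooooo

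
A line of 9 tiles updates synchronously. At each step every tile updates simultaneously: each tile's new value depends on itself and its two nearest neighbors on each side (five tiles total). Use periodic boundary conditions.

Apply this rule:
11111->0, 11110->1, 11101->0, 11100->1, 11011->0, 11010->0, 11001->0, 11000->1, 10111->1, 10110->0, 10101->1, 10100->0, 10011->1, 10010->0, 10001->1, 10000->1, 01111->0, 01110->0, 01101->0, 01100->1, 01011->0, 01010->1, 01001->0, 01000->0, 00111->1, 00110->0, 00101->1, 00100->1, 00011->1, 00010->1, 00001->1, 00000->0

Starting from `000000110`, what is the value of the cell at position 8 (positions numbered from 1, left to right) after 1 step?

step 1: 100011011
position 8 holds 1

1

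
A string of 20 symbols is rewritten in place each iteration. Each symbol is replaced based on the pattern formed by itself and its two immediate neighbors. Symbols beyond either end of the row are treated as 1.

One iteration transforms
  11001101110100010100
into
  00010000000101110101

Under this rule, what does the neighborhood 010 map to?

1

At position 11 the neighborhood is 010; the next row has 1 there.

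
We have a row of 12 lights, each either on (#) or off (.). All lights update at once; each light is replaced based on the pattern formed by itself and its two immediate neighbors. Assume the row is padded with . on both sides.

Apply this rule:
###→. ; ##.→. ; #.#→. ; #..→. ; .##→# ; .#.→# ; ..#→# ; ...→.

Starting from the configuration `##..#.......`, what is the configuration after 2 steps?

#.##........

#..##.......
#.##........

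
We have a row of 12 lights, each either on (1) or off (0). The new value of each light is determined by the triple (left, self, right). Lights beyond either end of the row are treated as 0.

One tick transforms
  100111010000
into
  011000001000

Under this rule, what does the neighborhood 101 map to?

At position 6 the neighborhood is 101; the next row has 0 there.

0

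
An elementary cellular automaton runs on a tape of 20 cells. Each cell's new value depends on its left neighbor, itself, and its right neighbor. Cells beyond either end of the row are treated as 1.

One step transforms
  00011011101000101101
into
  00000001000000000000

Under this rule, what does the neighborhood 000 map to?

At position 1 the neighborhood is 000; the next row has 0 there.

0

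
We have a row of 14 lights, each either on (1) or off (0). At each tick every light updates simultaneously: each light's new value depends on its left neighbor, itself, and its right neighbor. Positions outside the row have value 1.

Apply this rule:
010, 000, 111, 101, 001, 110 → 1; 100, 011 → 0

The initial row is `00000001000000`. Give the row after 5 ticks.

01111111011111
10111111101111
11011111110111
11101111111011
11110111111101

11110111111101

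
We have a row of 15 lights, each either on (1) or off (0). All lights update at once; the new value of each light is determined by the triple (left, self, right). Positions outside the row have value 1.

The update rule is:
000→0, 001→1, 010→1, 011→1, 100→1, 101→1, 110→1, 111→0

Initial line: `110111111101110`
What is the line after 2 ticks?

110110001101110

tick 1: 011100000111011
tick 2: 110110001101110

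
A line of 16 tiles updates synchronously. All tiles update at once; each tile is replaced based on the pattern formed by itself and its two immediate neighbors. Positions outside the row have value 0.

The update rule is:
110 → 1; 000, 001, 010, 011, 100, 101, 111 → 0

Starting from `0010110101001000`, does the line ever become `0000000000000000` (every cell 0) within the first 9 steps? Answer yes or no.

yes

step 1: 0000010000000000
step 2: 0000000000000000
all cells are 0 at step 2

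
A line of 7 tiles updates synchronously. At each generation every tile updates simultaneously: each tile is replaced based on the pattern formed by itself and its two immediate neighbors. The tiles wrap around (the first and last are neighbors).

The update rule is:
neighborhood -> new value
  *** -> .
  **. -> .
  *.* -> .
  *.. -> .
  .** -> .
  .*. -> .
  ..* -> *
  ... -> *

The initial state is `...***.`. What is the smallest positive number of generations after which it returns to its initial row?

***....
....***
.***...
*....**
..***..
**....*
...***.

7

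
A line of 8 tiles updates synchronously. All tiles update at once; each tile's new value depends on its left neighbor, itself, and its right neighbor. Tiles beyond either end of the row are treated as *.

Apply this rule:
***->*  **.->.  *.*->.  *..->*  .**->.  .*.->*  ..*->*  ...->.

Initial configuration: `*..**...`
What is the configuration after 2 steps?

...***..

.**..*.*
...***..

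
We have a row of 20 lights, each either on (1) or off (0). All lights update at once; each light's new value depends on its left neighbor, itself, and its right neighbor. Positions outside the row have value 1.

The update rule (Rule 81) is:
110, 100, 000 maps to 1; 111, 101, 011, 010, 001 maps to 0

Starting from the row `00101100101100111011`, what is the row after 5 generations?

10000110000110001000
11110011110011100110
00011000011000110010
11001111001110011000
01100001100011001110

01100001100011001110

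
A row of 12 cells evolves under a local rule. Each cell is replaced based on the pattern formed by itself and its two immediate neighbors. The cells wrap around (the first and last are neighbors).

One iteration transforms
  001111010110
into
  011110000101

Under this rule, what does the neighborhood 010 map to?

At position 7 the neighborhood is 010; the next row has 0 there.

0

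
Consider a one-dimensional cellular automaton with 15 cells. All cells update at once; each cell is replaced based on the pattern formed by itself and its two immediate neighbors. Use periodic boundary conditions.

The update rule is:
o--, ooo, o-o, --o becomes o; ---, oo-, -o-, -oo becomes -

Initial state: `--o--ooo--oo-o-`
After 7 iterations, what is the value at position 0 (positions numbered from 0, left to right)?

-

-o-oo-o-oo--o-o
o-o--o-o--oo-o-
-o-oo-o-oo--o-o  (repeats iteration 1; period 2)
iteration 7: -o-oo-o-oo--o-o
position 0 holds -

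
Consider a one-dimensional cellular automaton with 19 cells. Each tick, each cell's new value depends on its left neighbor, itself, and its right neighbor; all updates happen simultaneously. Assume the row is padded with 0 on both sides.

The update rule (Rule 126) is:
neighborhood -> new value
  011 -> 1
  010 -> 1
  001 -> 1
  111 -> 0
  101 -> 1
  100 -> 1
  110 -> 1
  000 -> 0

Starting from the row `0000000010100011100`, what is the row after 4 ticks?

tick 1: 0000000111110110110
tick 2: 0000001100011111111
tick 3: 0000011110110000001
tick 4: 0000110011111000011

0000110011111000011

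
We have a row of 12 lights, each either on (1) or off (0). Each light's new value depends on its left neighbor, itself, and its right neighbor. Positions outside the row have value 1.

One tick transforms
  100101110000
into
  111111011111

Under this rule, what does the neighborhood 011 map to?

1

At position 5 the neighborhood is 011; the next row has 1 there.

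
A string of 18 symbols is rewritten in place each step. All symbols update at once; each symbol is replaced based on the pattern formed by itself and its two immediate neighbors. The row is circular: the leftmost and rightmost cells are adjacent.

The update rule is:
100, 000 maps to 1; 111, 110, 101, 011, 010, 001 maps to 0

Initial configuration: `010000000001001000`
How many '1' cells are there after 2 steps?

3

001111111100100111
100000000010010000
count of 1: 3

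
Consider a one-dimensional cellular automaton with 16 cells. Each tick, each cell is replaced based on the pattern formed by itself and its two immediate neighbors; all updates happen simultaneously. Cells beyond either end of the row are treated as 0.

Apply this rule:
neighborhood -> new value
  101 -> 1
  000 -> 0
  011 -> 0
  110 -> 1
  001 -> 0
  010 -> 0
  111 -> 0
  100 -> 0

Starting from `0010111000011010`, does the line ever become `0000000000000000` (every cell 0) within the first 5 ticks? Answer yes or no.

yes

tick 1: 0001001000001100
tick 2: 0000000000000100
tick 3: 0000000000000000
all cells are 0 at tick 3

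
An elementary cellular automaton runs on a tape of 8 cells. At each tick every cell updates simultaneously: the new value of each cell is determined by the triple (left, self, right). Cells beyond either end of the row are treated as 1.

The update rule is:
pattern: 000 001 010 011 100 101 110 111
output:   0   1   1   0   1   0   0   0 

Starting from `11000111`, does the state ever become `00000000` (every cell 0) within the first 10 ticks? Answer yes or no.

yes

00101000
11101101
00000000
all cells are 0 at tick 3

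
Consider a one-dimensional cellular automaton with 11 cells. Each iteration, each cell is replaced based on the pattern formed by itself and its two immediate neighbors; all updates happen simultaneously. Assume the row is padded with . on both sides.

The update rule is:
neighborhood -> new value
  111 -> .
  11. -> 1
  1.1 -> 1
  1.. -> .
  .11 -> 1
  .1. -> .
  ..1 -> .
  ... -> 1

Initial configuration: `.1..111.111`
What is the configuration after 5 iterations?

iteration 1: ....1.111.1
iteration 2: 111..11.11.
iteration 3: 1.1..11111.
iteration 4: .1...1...1.
iteration 5: ...1...1...

...1...1...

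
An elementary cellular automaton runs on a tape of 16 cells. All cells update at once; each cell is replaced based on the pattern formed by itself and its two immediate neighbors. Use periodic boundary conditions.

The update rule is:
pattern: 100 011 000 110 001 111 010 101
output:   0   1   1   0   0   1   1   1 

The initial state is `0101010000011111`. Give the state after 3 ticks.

1111011101111011

tick 1: 1111110111011110
tick 2: 1111101110111101
tick 3: 1111011101111011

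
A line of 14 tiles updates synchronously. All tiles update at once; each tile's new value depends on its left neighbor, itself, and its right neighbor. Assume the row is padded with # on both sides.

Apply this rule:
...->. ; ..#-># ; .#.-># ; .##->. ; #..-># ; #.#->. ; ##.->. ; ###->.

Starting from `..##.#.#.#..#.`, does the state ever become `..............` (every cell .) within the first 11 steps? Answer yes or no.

##...#.#.####.
..#.##.#......
###....##....#
...#..#..#..#.
#.###########.
..............
all cells are . at step 6

yes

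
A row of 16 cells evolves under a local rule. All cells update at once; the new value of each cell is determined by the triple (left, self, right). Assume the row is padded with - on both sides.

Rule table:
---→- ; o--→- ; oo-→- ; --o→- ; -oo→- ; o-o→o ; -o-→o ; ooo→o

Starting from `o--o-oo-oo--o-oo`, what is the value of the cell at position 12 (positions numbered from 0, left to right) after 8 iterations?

o--oo--o----oo--
o------o--------
o------o--------  (fixed point — unchanged through iteration 8)
position 12 holds -

-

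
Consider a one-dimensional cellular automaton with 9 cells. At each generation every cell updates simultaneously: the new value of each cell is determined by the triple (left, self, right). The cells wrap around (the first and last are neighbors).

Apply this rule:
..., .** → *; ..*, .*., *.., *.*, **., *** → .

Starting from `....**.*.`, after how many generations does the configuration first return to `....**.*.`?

18

generation 1: ***.*....
generation 2: *.....**.
generation 3: ..***.*..
generation 4: *.*.....*
generation 5: ....***.*
generation 6: .**.*....
generation 7: .*....***
generation 8: ...**.*..
generation 9: **.*....*
generation 10: .....**.*
generation 11: .***.*...
generation 12: .*.....**
generation 13: ...***.*.
generation 14: **.*.....
generation 15: *....***.
generation 16: ..**.*...
generation 17: *.*....**
generation 18: ....**.*.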